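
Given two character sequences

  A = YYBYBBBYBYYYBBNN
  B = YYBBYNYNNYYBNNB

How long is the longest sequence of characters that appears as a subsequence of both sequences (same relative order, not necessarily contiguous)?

11

One common subsequence of length 11: Y at A[2]=B[1] → Y at A[4]=B[2] → B at A[6]=B[3] → B at A[7]=B[4] → Y at A[8]=B[5] → Y at A[10]=B[7] → Y at A[11]=B[10] → Y at A[12]=B[11] → B at A[14]=B[12] → N at A[15]=B[13] → N at A[16]=B[14]. dp[16][15] = 11 confirms this is the maximum.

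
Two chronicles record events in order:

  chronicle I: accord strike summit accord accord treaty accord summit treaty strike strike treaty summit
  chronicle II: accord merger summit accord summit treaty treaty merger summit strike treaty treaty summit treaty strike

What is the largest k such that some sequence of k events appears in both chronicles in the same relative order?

Pick accord [1,1]; then summit [3,3]; then accord [4,4]; then treaty [6,7]; then summit [8,9]; then treaty [9,11]; then treaty [12,12]; then summit [13,13]; all 8 events appear in both, in order. dp[13][15] = 8 confirms this is the maximum.

8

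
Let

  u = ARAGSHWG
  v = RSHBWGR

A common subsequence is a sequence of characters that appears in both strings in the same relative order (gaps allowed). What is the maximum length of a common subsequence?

Let dp[i][j] be the LCS length of the first i characters of u and the first j characters of v. dp[i][j] = dp[i-1][j-1]+1 when the i-th and j-th characters match, else max(dp[i-1][j], dp[i][j-1]).
    ·  R  S  H  B  W  G  R
 ·  0  0  0  0  0  0  0  0
 A  0  0  0  0  0  0  0  0
 R  0  1  1  1  1  1  1  1
 A  0  1  1  1  1  1  1  1
 G  0  1  1  1  1  1  2  2
 S  0  1  2  2  2  2  2  2
 H  0  1  2  3  3  3  3  3
 W  0  1  2  3  3  4  4  4
 G  0  1  2  3  3  4  5  5
dp[8][7] = 5. One LCS (by backtracking along matches): RSHWG.

5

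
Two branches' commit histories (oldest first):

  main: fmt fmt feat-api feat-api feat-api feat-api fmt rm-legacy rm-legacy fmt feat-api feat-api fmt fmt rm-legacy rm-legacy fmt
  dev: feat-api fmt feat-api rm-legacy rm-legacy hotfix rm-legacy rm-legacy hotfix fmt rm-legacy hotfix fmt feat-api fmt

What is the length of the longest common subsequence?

Match fmt [2,2]; then feat-api [3,3]; then fmt [7,10]; then rm-legacy [8,11]; then fmt [10,13]; then feat-api [12,14]; then fmt [17,15] — 7 commits in the same relative order in both, and the DP table's final entry dp[17][15] is also 7, so no common subsequence is longer.

7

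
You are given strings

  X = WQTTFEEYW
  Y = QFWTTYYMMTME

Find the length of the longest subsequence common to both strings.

4

Pick W [1,3], T [3,5], T [4,10], E [7,12]; all 4 characters appear in both, in order. The LCS DP gives dp[9][12] = 4, so this is optimal.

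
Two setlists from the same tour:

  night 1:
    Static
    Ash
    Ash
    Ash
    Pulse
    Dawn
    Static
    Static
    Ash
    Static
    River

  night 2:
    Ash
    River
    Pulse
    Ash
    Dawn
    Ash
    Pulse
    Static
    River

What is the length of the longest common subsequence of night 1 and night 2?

Match Ash at night 1[2]=night 2[1], then Ash at night 1[3]=night 2[4], then Ash at night 1[4]=night 2[6], then Pulse at night 1[5]=night 2[7], then Static at night 1[10]=night 2[8], then River at night 1[11]=night 2[9] — 6 songs in the same relative order in both, and the DP table's final entry dp[11][9] is also 6, so no common subsequence is longer.

6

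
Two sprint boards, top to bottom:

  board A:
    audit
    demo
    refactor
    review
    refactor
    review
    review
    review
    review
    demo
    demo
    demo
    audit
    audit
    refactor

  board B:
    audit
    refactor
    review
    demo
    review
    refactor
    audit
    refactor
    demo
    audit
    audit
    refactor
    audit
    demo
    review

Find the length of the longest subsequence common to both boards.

Taking audit at board A[1]=board B[1], demo at board A[2]=board B[4], refactor at board A[3]=board B[6], refactor at board A[5]=board B[8], demo at board A[12]=board B[9], audit at board A[13]=board B[10], audit at board A[14]=board B[11], refactor at board A[15]=board B[12] gives a common subsequence of length 8. dp[15][15] = 8 confirms this is the maximum.

8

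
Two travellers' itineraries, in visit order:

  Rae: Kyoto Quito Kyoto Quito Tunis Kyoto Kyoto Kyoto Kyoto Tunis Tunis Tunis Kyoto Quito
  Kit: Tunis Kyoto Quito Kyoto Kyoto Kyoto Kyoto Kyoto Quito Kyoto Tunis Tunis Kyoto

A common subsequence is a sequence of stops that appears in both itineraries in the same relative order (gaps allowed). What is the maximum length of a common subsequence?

Pick Kyoto at Rae[1]=Kit[2], then Quito at Rae[2]=Kit[3], then Kyoto at Rae[3]=Kit[5], then Kyoto at Rae[6]=Kit[6], then Kyoto at Rae[7]=Kit[7], then Kyoto at Rae[8]=Kit[8], then Kyoto at Rae[9]=Kit[10], then Tunis at Rae[11]=Kit[11], then Tunis at Rae[12]=Kit[12], then Kyoto at Rae[13]=Kit[13]; all 10 stops appear in both, in order. Since dp[14][13] = 10, nothing longer is possible.

10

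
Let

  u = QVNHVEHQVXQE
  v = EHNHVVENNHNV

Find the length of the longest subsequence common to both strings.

Let dp[i][j] be the LCS length of the first i characters of u and the first j characters of v. dp[i][j] = dp[i-1][j-1]+1 when the i-th and j-th characters match, else max(dp[i-1][j], dp[i][j-1]).
    ·  E  H  N  H  V  V  E  N  N  H  N  V
 ·  0  0  0  0  0  0  0  0  0  0  0  0  0
 Q  0  0  0  0  0  0  0  0  0  0  0  0  0
 V  0  0  0  0  0  1  1  1  1  1  1  1  1
 N  0  0  0  1  1  1  1  1  2  2  2  2  2
 H  0  0  1  1  2  2  2  2  2  2  3  3  3
 V  0  0  1  1  2  3  3  3  3  3  3  3  4
 E  0  1  1  1  2  3  3  4  4  4  4  4  4
 H  0  1  2  2  2  3  3  4  4  4  5  5  5
 Q  0  1  2  2  2  3  3  4  4  4  5  5  5
 V  0  1  2  2  2  3  4  4  4  4  5  5  6
 X  0  1  2  2  2  3  4  4  4  4  5  5  6
 Q  0  1  2  2  2  3  4  4  4  4  5  5  6
 E  0  1  2  2  2  3  4  5  5  5  5  5  6
dp[12][12] = 6. One LCS (by backtracking along matches): NHVEHV.

6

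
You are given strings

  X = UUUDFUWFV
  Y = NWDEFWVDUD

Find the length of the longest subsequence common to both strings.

One common subsequence of length 4: D (X #4, Y #3); then F (X #5, Y #5); then W (X #7, Y #6); then V (X #9, Y #7). The LCS DP gives dp[9][10] = 4, so this is optimal.

4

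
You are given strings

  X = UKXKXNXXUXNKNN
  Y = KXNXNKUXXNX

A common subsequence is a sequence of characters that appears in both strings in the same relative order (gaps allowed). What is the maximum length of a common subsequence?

7

One common subsequence of length 7: K at X[2]=Y[1] → X at X[3]=Y[2] → X at X[5]=Y[4] → N at X[6]=Y[5] → X at X[7]=Y[8] → X at X[8]=Y[9] → X at X[10]=Y[11]. dp[14][11] = 7 confirms this is the maximum.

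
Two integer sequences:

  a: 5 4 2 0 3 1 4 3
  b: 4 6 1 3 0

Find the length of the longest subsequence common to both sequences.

3

Pick 4 (a #2, b #1), then 1 (a #6, b #3), then 3 (a #8, b #4); all 3 values appear in both, in order. The LCS DP gives dp[8][5] = 3, so this is optimal.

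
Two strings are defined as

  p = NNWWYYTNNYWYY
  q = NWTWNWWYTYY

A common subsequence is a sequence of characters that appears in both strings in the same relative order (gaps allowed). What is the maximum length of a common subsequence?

Let dp[i][j] be the LCS length of the first i characters of p and the first j characters of q. dp[i][j] = dp[i-1][j-1]+1 when the i-th and j-th characters match, else max(dp[i-1][j], dp[i][j-1]).
    ·  N  W  T  W  N  W  W  Y  T  Y  Y
 ·  0  0  0  0  0  0  0  0  0  0  0  0
 N  0  1  1  1  1  1  1  1  1  1  1  1
 N  0  1  1  1  1  2  2  2  2  2  2  2
 W  0  1  2  2  2  2  3  3  3  3  3  3
 W  0  1  2  2  3  3  3  4  4  4  4  4
 Y  0  1  2  2  3  3  3  4  5  5  5  5
 Y  0  1  2  2  3  3  3  4  5  5  6  6
 T  0  1  2  3  3  3  3  4  5  6  6  6
 N  0  1  2  3  3  4  4  4  5  6  6  6
 N  0  1  2  3  3  4  4  4  5  6  6  6
 Y  0  1  2  3  3  4  4  4  5  6  7  7
 W  0  1  2  3  4  4  5  5  5  6  7  7
 Y  0  1  2  3  4  4  5  5  6  6  7  8
 Y  0  1  2  3  4  4  5  5  6  6  7  8
dp[13][11] = 8. One LCS (by backtracking along matches): NNWWYTYY.

8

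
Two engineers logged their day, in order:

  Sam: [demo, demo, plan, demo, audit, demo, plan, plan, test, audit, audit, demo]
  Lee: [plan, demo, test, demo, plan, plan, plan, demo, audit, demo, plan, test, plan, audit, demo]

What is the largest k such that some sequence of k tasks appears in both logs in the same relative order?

10

Taking demo at Sam[1]=Lee[2], then demo at Sam[2]=Lee[4], then plan at Sam[3]=Lee[7], then demo at Sam[4]=Lee[8], then audit at Sam[5]=Lee[9], then demo at Sam[6]=Lee[10], then plan at Sam[7]=Lee[11], then plan at Sam[8]=Lee[13], then audit at Sam[11]=Lee[14], then demo at Sam[12]=Lee[15] gives a common subsequence of length 10, and the DP table's final entry dp[12][15] is also 10, so no common subsequence is longer.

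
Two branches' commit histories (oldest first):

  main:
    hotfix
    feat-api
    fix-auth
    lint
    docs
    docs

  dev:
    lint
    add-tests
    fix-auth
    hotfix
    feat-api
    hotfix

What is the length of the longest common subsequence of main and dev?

Match hotfix at main[1]=dev[4] → feat-api at main[2]=dev[5] — 2 commits in the same relative order in both, and the DP table's final entry dp[6][6] is also 2, so no common subsequence is longer.

2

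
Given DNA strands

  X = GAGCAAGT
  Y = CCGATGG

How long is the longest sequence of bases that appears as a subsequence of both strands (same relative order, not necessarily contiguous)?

4

One common subsequence of length 4: G (X #1, Y #3), then A (X #2, Y #4), then G (X #3, Y #6), then G (X #7, Y #7), and the DP table's final entry dp[8][7] is also 4, so no common subsequence is longer.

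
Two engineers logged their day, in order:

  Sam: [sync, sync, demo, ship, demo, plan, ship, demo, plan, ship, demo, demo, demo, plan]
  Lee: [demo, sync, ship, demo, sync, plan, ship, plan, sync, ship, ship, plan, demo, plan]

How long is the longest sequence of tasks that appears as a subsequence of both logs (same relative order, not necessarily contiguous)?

Taking sync at Sam[2]=Lee[2]; then ship at Sam[4]=Lee[3]; then demo at Sam[5]=Lee[4]; then plan at Sam[6]=Lee[6]; then ship at Sam[7]=Lee[7]; then plan at Sam[9]=Lee[8]; then ship at Sam[10]=Lee[11]; then demo at Sam[13]=Lee[13]; then plan at Sam[14]=Lee[14] gives a common subsequence of length 9. dp[14][14] = 9 confirms this is the maximum.

9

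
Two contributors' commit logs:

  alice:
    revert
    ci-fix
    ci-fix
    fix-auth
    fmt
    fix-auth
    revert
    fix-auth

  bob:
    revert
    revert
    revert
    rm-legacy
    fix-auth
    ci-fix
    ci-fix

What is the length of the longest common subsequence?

3

Match revert [1,3], ci-fix [2,6], ci-fix [3,7] — 3 commits in the same relative order in both. dp[8][7] = 3 confirms this is the maximum.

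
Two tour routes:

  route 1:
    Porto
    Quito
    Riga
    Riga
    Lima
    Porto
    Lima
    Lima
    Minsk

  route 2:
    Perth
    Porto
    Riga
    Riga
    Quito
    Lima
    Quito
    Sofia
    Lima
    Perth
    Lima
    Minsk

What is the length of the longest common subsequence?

7

Match Porto (route 1 #1, route 2 #2); then Riga (route 1 #3, route 2 #3); then Riga (route 1 #4, route 2 #4); then Lima (route 1 #5, route 2 #6); then Lima (route 1 #7, route 2 #9); then Lima (route 1 #8, route 2 #11); then Minsk (route 1 #9, route 2 #12) — 7 stops in the same relative order in both. The LCS DP gives dp[9][12] = 7, so this is optimal.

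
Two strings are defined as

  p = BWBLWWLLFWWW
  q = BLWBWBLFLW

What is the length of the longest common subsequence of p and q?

Taking B at p[1]=q[1] → W at p[2]=q[3] → B at p[3]=q[4] → W at p[5]=q[5] → L at p[7]=q[7] → L at p[8]=q[9] → W at p[12]=q[10] gives a common subsequence of length 7, and the DP table's final entry dp[12][10] is also 7, so no common subsequence is longer.

7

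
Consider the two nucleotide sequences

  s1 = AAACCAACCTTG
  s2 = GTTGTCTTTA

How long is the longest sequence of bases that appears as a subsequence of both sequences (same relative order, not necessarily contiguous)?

3

Let dp[i][j] be the LCS length of the first i bases of s1 and the first j bases of s2. dp[i][j] = dp[i-1][j-1]+1 when the i-th and j-th bases match, else max(dp[i-1][j], dp[i][j-1]).
    ·  G  T  T  G  T  C  T  T  T  A
 ·  0  0  0  0  0  0  0  0  0  0  0
 A  0  0  0  0  0  0  0  0  0  0  1
 A  0  0  0  0  0  0  0  0  0  0  1
 A  0  0  0  0  0  0  0  0  0  0  1
 C  0  0  0  0  0  0  1  1  1  1  1
 C  0  0  0  0  0  0  1  1  1  1  1
 A  0  0  0  0  0  0  1  1  1  1  2
 A  0  0  0  0  0  0  1  1  1  1  2
 C  0  0  0  0  0  0  1  1  1  1  2
 C  0  0  0  0  0  0  1  1  1  1  2
 T  0  0  1  1  1  1  1  2  2  2  2
 T  0  0  1  2  2  2  2  2  3  3  3
 G  0  1  1  2  3  3  3  3  3  3  3
dp[12][10] = 3. One LCS (by backtracking along matches): CTT.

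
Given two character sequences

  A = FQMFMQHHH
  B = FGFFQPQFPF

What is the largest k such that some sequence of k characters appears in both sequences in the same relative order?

3

Match F (A #1, B #4) → Q (A #2, B #7) → F (A #4, B #10) — 3 characters in the same relative order in both. dp[9][10] = 3 confirms this is the maximum.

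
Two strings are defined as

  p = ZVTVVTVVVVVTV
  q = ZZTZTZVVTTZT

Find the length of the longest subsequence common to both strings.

6

Match Z (p #1, q #4) → T (p #3, q #5) → V (p #4, q #7) → V (p #5, q #8) → T (p #6, q #10) → T (p #12, q #12) — 6 characters in the same relative order in both, and the DP table's final entry dp[13][12] is also 6, so no common subsequence is longer.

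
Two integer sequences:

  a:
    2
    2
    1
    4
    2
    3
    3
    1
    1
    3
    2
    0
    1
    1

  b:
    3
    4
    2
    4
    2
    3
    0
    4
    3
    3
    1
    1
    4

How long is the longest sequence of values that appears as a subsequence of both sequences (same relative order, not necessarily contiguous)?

Pick 2 [2,3], then 4 [4,4], then 2 [5,5], then 3 [6,6], then 3 [7,9], then 3 [10,10], then 1 [13,11], then 1 [14,12]; all 8 values appear in both, in order. Since dp[14][13] = 8, nothing longer is possible.

8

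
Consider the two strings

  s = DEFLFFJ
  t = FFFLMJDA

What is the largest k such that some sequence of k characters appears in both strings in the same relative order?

Match F [3,1]; then F [5,2]; then F [6,3]; then J [7,6] — 4 characters in the same relative order in both. dp[7][8] = 4 confirms this is the maximum.

4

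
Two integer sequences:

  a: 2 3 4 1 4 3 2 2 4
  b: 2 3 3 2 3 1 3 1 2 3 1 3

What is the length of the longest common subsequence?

5

Let dp[i][j] be the LCS length of the first i values of a and the first j values of b. dp[i][j] = dp[i-1][j-1]+1 when the i-th and j-th values match, else max(dp[i-1][j], dp[i][j-1]).
    ·  2  3  3  2  3  1  3  1  2  3  1  3
 ·  0  0  0  0  0  0  0  0  0  0  0  0  0
 2  0  1  1  1  1  1  1  1  1  1  1  1  1
 3  0  1  2  2  2  2  2  2  2  2  2  2  2
 4  0  1  2  2  2  2  2  2  2  2  2  2  2
 1  0  1  2  2  2  2  3  3  3  3  3  3  3
 4  0  1  2  2  2  2  3  3  3  3  3  3  3
 3  0  1  2  3  3  3  3  4  4  4  4  4  4
 2  0  1  2  3  4  4  4  4  4  5  5  5  5
 2  0  1  2  3  4  4  4  4  4  5  5  5  5
 4  0  1  2  3  4  4  4  4  4  5  5  5  5
dp[9][12] = 5. One LCS (by backtracking along matches): 2, 3, 1, 3, 2.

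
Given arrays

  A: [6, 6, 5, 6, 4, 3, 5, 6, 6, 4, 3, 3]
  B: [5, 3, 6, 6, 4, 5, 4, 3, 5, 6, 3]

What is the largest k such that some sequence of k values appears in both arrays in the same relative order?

8

Let dp[i][j] be the LCS length of the first i values of A and the first j values of B. dp[i][j] = dp[i-1][j-1]+1 when the i-th and j-th values match, else max(dp[i-1][j], dp[i][j-1]).
    ·  5  3  6  6  4  5  4  3  5  6  3
 ·  0  0  0  0  0  0  0  0  0  0  0  0
 6  0  0  0  1  1  1  1  1  1  1  1  1
 6  0  0  0  1  2  2  2  2  2  2  2  2
 5  0  1  1  1  2  2  3  3  3  3  3  3
 6  0  1  1  2  2  2  3  3  3  3  4  4
 4  0  1  1  2  2  3  3  4  4  4  4  4
 3  0  1  2  2  2  3  3  4  5  5  5  5
 5  0  1  2  2  2  3  4  4  5  6  6  6
 6  0  1  2  3  3  3  4  4  5  6  7  7
 6  0  1  2  3  4  4  4  4  5  6  7  7
 4  0  1  2  3  4  5  5  5  5  6  7  7
 3  0  1  2  3  4  5  5  5  6  6  7  8
 3  0  1  2  3  4  5  5  5  6  6  7  8
dp[12][11] = 8. One LCS (by backtracking along matches): 6, 6, 5, 4, 3, 5, 6, 3.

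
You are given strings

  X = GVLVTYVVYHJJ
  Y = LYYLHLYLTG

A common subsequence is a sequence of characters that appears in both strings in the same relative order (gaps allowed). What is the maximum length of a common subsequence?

4

Let dp[i][j] be the LCS length of the first i characters of X and the first j characters of Y. dp[i][j] = dp[i-1][j-1]+1 when the i-th and j-th characters match, else max(dp[i-1][j], dp[i][j-1]).
    ·  L  Y  Y  L  H  L  Y  L  T  G
 ·  0  0  0  0  0  0  0  0  0  0  0
 G  0  0  0  0  0  0  0  0  0  0  1
 V  0  0  0  0  0  0  0  0  0  0  1
 L  0  1  1  1  1  1  1  1  1  1  1
 V  0  1  1  1  1  1  1  1  1  1  1
 T  0  1  1  1  1  1  1  1  1  2  2
 Y  0  1  2  2  2  2  2  2  2  2  2
 V  0  1  2  2  2  2  2  2  2  2  2
 V  0  1  2  2  2  2  2  2  2  2  2
 Y  0  1  2  3  3  3  3  3  3  3  3
 H  0  1  2  3  3  4  4  4  4  4  4
 J  0  1  2  3  3  4  4  4  4  4  4
 J  0  1  2  3  3  4  4  4  4  4  4
dp[12][10] = 4. One LCS (by backtracking along matches): LYYH.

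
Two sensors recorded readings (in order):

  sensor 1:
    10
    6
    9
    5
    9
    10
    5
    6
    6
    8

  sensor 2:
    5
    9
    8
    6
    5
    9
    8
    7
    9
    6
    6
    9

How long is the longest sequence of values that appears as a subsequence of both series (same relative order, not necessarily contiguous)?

One common subsequence of length 5: 6 (sensor 1 #2, sensor 2 #4), 9 (sensor 1 #3, sensor 2 #6), 9 (sensor 1 #5, sensor 2 #9), 6 (sensor 1 #8, sensor 2 #10), 6 (sensor 1 #9, sensor 2 #11). dp[10][12] = 5 confirms this is the maximum.

5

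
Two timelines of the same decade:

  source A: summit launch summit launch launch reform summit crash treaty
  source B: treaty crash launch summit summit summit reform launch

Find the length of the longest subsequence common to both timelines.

3

Match summit at source A[1]=source B[5]; then summit at source A[3]=source B[6]; then launch at source A[5]=source B[8] — 3 events in the same relative order in both, and the DP table's final entry dp[9][8] is also 3, so no common subsequence is longer.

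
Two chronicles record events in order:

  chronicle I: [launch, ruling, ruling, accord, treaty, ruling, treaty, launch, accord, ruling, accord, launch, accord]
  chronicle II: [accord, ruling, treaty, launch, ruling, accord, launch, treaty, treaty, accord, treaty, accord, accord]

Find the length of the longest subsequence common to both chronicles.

8

Pick launch at chronicle I[1]=chronicle II[4], ruling at chronicle I[3]=chronicle II[5], accord at chronicle I[4]=chronicle II[6], treaty at chronicle I[5]=chronicle II[8], treaty at chronicle I[7]=chronicle II[9], accord at chronicle I[9]=chronicle II[10], accord at chronicle I[11]=chronicle II[12], accord at chronicle I[13]=chronicle II[13]; all 8 events appear in both, in order. Since dp[13][13] = 8, nothing longer is possible.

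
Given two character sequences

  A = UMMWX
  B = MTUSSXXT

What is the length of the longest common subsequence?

2

Pick U at A[1]=B[3], X at A[5]=B[7]; all 2 characters appear in both, in order. Since dp[5][8] = 2, nothing longer is possible.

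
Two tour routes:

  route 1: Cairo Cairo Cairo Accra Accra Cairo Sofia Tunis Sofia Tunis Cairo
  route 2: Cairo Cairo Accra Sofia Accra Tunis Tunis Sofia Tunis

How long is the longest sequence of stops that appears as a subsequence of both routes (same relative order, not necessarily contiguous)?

Taking Cairo (route 1 #2, route 2 #1) → Cairo (route 1 #3, route 2 #2) → Accra (route 1 #4, route 2 #3) → Accra (route 1 #5, route 2 #5) → Tunis (route 1 #8, route 2 #7) → Sofia (route 1 #9, route 2 #8) → Tunis (route 1 #10, route 2 #9) gives a common subsequence of length 7, and the DP table's final entry dp[11][9] is also 7, so no common subsequence is longer.

7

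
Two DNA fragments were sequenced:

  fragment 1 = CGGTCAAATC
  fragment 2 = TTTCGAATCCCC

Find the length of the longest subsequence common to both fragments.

6

Let dp[i][j] be the LCS length of the first i bases of fragment 1 and the first j bases of fragment 2. dp[i][j] = dp[i-1][j-1]+1 when the i-th and j-th bases match, else max(dp[i-1][j], dp[i][j-1]).
    ·  T  T  T  C  G  A  A  T  C  C  C  C
 ·  0  0  0  0  0  0  0  0  0  0  0  0  0
 C  0  0  0  0  1  1  1  1  1  1  1  1  1
 G  0  0  0  0  1  2  2  2  2  2  2  2  2
 G  0  0  0  0  1  2  2  2  2  2  2  2  2
 T  0  1  1  1  1  2  2  2  3  3  3  3  3
 C  0  1  1  1  2  2  2  2  3  4  4  4  4
 A  0  1  1  1  2  2  3  3  3  4  4  4  4
 A  0  1  1  1  2  2  3  4  4  4  4  4  4
 A  0  1  1  1  2  2  3  4  4  4  4  4  4
 T  0  1  2  2  2  2  3  4  5  5  5  5  5
 C  0  1  2  2  3  3  3  4  5  6  6  6  6
dp[10][12] = 6. One LCS (by backtracking along matches): CGAATC.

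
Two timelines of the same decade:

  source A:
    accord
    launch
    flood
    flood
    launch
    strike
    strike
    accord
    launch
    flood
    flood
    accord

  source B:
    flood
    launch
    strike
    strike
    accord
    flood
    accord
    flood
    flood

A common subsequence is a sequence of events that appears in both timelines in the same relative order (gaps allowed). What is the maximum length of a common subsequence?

7

Pick flood at source A[4]=source B[1]; then launch at source A[5]=source B[2]; then strike at source A[6]=source B[3]; then strike at source A[7]=source B[4]; then accord at source A[8]=source B[7]; then flood at source A[10]=source B[8]; then flood at source A[11]=source B[9]; all 7 events appear in both, in order. The LCS DP gives dp[12][9] = 7, so this is optimal.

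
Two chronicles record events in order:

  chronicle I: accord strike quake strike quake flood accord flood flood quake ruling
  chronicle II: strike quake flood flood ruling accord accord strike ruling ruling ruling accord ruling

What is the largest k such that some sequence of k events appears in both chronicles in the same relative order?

5

Pick strike [2,1], then quake [3,2], then strike [4,8], then accord [7,12], then ruling [11,13]; all 5 events appear in both, in order. dp[11][13] = 5 confirms this is the maximum.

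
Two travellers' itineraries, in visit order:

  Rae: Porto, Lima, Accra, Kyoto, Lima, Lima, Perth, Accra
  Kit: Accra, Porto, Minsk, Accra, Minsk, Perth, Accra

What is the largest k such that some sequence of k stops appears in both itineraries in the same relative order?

Match Porto (Rae #1, Kit #2) → Accra (Rae #3, Kit #4) → Perth (Rae #7, Kit #6) → Accra (Rae #8, Kit #7) — 4 stops in the same relative order in both. Since dp[8][7] = 4, nothing longer is possible.

4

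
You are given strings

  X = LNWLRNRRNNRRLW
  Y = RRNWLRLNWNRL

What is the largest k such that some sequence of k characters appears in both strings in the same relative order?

One common subsequence of length 8: N (X #2, Y #3) → W (X #3, Y #4) → L (X #4, Y #5) → R (X #5, Y #6) → N (X #6, Y #8) → N (X #10, Y #10) → R (X #12, Y #11) → L (X #13, Y #12). dp[14][12] = 8 confirms this is the maximum.

8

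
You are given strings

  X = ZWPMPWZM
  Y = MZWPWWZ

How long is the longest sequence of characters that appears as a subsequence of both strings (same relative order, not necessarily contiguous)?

Let dp[i][j] be the LCS length of the first i characters of X and the first j characters of Y. dp[i][j] = dp[i-1][j-1]+1 when the i-th and j-th characters match, else max(dp[i-1][j], dp[i][j-1]).
    ·  M  Z  W  P  W  W  Z
 ·  0  0  0  0  0  0  0  0
 Z  0  0  1  1  1  1  1  1
 W  0  0  1  2  2  2  2  2
 P  0  0  1  2  3  3  3  3
 M  0  1  1  2  3  3  3  3
 P  0  1  1  2  3  3  3  3
 W  0  1  1  2  3  4  4  4
 Z  0  1  2  2  3  4  4  5
 M  0  1  2  2  3  4  4  5
dp[8][7] = 5. One LCS (by backtracking along matches): ZWPWZ.

5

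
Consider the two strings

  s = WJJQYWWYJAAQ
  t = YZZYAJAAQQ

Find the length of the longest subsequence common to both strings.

6

One common subsequence of length 6: Y [5,1] → Y [8,4] → J [9,6] → A [10,7] → A [11,8] → Q [12,10]. Since dp[12][10] = 6, nothing longer is possible.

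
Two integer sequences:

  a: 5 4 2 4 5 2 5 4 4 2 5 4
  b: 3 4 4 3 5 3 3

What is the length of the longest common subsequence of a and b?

3

Match 4 at a[2]=b[2], 4 at a[4]=b[3], 5 at a[5]=b[5] — 3 values in the same relative order in both, and the DP table's final entry dp[12][7] is also 3, so no common subsequence is longer.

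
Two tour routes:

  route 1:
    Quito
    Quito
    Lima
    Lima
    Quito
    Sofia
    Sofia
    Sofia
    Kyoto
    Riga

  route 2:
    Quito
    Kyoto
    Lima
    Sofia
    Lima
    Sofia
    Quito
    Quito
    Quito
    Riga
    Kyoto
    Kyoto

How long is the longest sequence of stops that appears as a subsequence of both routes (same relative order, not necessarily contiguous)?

Taking Quito at route 1[1]=route 2[1], then Lima at route 1[3]=route 2[3], then Lima at route 1[4]=route 2[5], then Quito at route 1[5]=route 2[9], then Kyoto at route 1[9]=route 2[12] gives a common subsequence of length 5. The LCS DP gives dp[10][12] = 5, so this is optimal.

5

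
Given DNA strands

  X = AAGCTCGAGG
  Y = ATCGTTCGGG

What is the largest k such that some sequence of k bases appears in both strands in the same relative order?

Match A at X[1]=Y[1] → G at X[3]=Y[4] → T at X[5]=Y[6] → C at X[6]=Y[7] → G at X[7]=Y[8] → G at X[9]=Y[9] → G at X[10]=Y[10] — 7 bases in the same relative order in both, and the DP table's final entry dp[10][10] is also 7, so no common subsequence is longer.

7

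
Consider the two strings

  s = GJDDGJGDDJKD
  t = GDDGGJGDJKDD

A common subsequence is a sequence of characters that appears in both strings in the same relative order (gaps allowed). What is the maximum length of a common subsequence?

10

Pick G [1,1] → D [3,2] → D [4,3] → G [5,5] → J [6,6] → G [7,7] → D [9,8] → J [10,9] → K [11,10] → D [12,12]; all 10 characters appear in both, in order, and the DP table's final entry dp[12][12] is also 10, so no common subsequence is longer.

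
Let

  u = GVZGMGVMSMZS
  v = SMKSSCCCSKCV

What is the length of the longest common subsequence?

Let dp[i][j] be the LCS length of the first i characters of u and the first j characters of v. dp[i][j] = dp[i-1][j-1]+1 when the i-th and j-th characters match, else max(dp[i-1][j], dp[i][j-1]).
    ·  S  M  K  S  S  C  C  C  S  K  C  V
 ·  0  0  0  0  0  0  0  0  0  0  0  0  0
 G  0  0  0  0  0  0  0  0  0  0  0  0  0
 V  0  0  0  0  0  0  0  0  0  0  0  0  1
 Z  0  0  0  0  0  0  0  0  0  0  0  0  1
 G  0  0  0  0  0  0  0  0  0  0  0  0  1
 M  0  0  1  1  1  1  1  1  1  1  1  1  1
 G  0  0  1  1  1  1  1  1  1  1  1  1  1
 V  0  0  1  1  1  1  1  1  1  1  1  1  2
 M  0  0  1  1  1  1  1  1  1  1  1  1  2
 S  0  1  1  1  2  2  2  2  2  2  2  2  2
 M  0  1  2  2  2  2  2  2  2  2  2  2  2
 Z  0  1  2  2  2  2  2  2  2  2  2  2  2
 S  0  1  2  2  3  3  3  3  3  3  3  3  3
dp[12][12] = 3. One LCS (by backtracking along matches): MSS.

3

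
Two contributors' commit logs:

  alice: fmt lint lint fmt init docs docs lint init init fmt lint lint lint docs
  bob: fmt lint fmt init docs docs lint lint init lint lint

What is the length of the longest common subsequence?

10

Match fmt at alice[1]=bob[1] → lint at alice[3]=bob[2] → fmt at alice[4]=bob[3] → init at alice[5]=bob[4] → docs at alice[6]=bob[5] → docs at alice[7]=bob[6] → lint at alice[8]=bob[8] → init at alice[10]=bob[9] → lint at alice[13]=bob[10] → lint at alice[14]=bob[11] — 10 commits in the same relative order in both. dp[15][11] = 10 confirms this is the maximum.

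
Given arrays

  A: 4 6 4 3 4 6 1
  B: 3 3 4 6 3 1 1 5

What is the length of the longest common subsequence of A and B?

4

Match 4 at A[1]=B[3], 6 at A[2]=B[4], 3 at A[4]=B[5], 1 at A[7]=B[7] — 4 values in the same relative order in both. dp[7][8] = 4 confirms this is the maximum.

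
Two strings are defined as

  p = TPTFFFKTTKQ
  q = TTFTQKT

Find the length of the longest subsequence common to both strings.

Match T [1,1], then T [3,2], then F [4,3], then K [7,6], then T [9,7] — 5 characters in the same relative order in both. Since dp[11][7] = 5, nothing longer is possible.

5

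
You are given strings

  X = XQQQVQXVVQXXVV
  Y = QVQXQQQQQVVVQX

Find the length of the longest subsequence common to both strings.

9

One common subsequence of length 9: X [1,4] → Q [2,7] → Q [3,8] → Q [4,9] → V [5,10] → V [8,11] → V [9,12] → Q [10,13] → X [12,14]. The LCS DP gives dp[14][14] = 9, so this is optimal.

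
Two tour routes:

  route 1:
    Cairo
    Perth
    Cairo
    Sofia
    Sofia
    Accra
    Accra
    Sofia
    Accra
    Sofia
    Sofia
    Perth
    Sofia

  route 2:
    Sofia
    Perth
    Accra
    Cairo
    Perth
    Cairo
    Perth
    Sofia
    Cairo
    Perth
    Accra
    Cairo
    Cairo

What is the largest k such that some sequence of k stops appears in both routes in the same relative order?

5

One common subsequence of length 5: Cairo (route 1 #1, route 2 #4), then Perth (route 1 #2, route 2 #5), then Cairo (route 1 #3, route 2 #6), then Sofia (route 1 #4, route 2 #8), then Accra (route 1 #6, route 2 #11). Since dp[13][13] = 5, nothing longer is possible.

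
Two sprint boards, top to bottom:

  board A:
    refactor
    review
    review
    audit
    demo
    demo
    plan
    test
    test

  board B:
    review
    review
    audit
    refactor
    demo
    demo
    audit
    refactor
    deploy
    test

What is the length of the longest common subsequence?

One common subsequence of length 6: review (board A #2, board B #1); then review (board A #3, board B #2); then audit (board A #4, board B #3); then demo (board A #5, board B #5); then demo (board A #6, board B #6); then test (board A #9, board B #10). Since dp[9][10] = 6, nothing longer is possible.

6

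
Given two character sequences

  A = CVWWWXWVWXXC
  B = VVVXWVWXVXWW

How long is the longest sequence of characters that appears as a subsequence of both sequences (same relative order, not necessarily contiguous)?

7

Let dp[i][j] be the LCS length of the first i characters of A and the first j characters of B. dp[i][j] = dp[i-1][j-1]+1 when the i-th and j-th characters match, else max(dp[i-1][j], dp[i][j-1]).
    ·  V  V  V  X  W  V  W  X  V  X  W  W
 ·  0  0  0  0  0  0  0  0  0  0  0  0  0
 C  0  0  0  0  0  0  0  0  0  0  0  0  0
 V  0  1  1  1  1  1  1  1  1  1  1  1  1
 W  0  1  1  1  1  2  2  2  2  2  2  2  2
 W  0  1  1  1  1  2  2  3  3  3  3  3  3
 W  0  1  1  1  1  2  2  3  3  3  3  4  4
 X  0  1  1  1  2  2  2  3  4  4  4  4  4
 W  0  1  1  1  2  3  3  3  4  4  4  5  5
 V  0  1  2  2  2  3  4  4  4  5  5  5  5
 W  0  1  2  2  2  3  4  5  5  5  5  6  6
 X  0  1  2  2  3  3  4  5  6  6  6  6  6
 X  0  1  2  2  3  3  4  5  6  6  7  7  7
 C  0  1  2  2  3  3  4  5  6  6  7  7  7
dp[12][12] = 7. One LCS (by backtracking along matches): VXWVWXX.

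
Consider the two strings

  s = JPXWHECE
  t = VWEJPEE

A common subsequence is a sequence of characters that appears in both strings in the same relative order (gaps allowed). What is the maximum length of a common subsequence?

4

Taking J at s[1]=t[4], then P at s[2]=t[5], then E at s[6]=t[6], then E at s[8]=t[7] gives a common subsequence of length 4, and the DP table's final entry dp[8][7] is also 4, so no common subsequence is longer.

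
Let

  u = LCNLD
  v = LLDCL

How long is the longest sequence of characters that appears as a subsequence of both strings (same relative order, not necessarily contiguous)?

Pick L at u[1]=v[2], then C at u[2]=v[4], then L at u[4]=v[5]; all 3 characters appear in both, in order, and the DP table's final entry dp[5][5] is also 3, so no common subsequence is longer.

3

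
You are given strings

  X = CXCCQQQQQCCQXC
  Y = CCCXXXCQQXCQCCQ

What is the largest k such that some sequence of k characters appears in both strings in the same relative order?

9

One common subsequence of length 9: C (X #1, Y #3), X (X #2, Y #6), C (X #4, Y #7), Q (X #5, Y #8), Q (X #6, Y #9), Q (X #9, Y #12), C (X #10, Y #13), C (X #11, Y #14), Q (X #12, Y #15). dp[14][15] = 9 confirms this is the maximum.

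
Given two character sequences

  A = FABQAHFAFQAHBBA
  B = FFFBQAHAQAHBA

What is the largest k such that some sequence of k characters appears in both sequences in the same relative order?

Match F [1,3] → B [3,4] → Q [4,5] → A [5,6] → H [6,7] → A [8,8] → Q [10,9] → A [11,10] → H [12,11] → B [14,12] → A [15,13] — 11 characters in the same relative order in both, and the DP table's final entry dp[15][13] is also 11, so no common subsequence is longer.

11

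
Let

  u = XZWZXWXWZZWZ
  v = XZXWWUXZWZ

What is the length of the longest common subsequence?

Match X at u[1]=v[1] → Z at u[2]=v[2] → W at u[3]=v[4] → W at u[6]=v[5] → X at u[7]=v[7] → Z at u[10]=v[8] → W at u[11]=v[9] → Z at u[12]=v[10] — 8 characters in the same relative order in both. Since dp[12][10] = 8, nothing longer is possible.

8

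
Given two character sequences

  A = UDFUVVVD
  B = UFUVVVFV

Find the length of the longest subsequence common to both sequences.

6

Taking U (A #1, B #1), F (A #3, B #2), U (A #4, B #3), V (A #5, B #5), V (A #6, B #6), V (A #7, B #8) gives a common subsequence of length 6. The LCS DP gives dp[8][8] = 6, so this is optimal.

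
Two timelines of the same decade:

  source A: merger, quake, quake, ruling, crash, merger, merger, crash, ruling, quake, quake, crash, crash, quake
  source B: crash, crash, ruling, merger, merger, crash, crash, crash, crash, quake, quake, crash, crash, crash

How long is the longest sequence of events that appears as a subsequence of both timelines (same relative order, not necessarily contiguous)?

8

Taking ruling at source A[4]=source B[3]; then merger at source A[6]=source B[4]; then merger at source A[7]=source B[5]; then crash at source A[8]=source B[9]; then quake at source A[10]=source B[10]; then quake at source A[11]=source B[11]; then crash at source A[12]=source B[13]; then crash at source A[13]=source B[14] gives a common subsequence of length 8. dp[14][14] = 8 confirms this is the maximum.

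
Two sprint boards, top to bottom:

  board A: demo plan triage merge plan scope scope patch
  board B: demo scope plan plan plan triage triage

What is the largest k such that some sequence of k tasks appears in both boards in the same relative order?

Match demo [1,1] → plan [2,5] → triage [3,7] — 3 tasks in the same relative order in both. dp[8][7] = 3 confirms this is the maximum.

3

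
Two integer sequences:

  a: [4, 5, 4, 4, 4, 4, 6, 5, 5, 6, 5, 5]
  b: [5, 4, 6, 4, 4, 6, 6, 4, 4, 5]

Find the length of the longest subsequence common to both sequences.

Pick 5 at a[2]=b[1], then 4 at a[3]=b[2], then 4 at a[5]=b[4], then 4 at a[6]=b[5], then 6 at a[7]=b[6], then 6 at a[10]=b[7], then 5 at a[12]=b[10]; all 7 values appear in both, in order, and the DP table's final entry dp[12][10] is also 7, so no common subsequence is longer.

7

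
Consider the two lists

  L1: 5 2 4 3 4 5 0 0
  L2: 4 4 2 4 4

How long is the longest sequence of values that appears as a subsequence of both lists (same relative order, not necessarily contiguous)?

Let dp[i][j] be the LCS length of the first i values of L1 and the first j values of L2. dp[i][j] = dp[i-1][j-1]+1 when the i-th and j-th values match, else max(dp[i-1][j], dp[i][j-1]).
    ·  4  4  2  4  4
 ·  0  0  0  0  0  0
 5  0  0  0  0  0  0
 2  0  0  0  1  1  1
 4  0  1  1  1  2  2
 3  0  1  1  1  2  2
 4  0  1  2  2  2  3
 5  0  1  2  2  2  3
 0  0  1  2  2  2  3
 0  0  1  2  2  2  3
dp[8][5] = 3. One LCS (by backtracking along matches): 2, 4, 4.

3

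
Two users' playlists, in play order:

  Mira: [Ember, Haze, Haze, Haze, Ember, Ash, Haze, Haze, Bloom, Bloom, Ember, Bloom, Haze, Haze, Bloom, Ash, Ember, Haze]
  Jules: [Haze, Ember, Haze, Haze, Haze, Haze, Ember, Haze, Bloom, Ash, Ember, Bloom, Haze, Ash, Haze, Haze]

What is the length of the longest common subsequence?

Match Ember (Mira #1, Jules #2), then Haze (Mira #2, Jules #4), then Haze (Mira #3, Jules #5), then Haze (Mira #4, Jules #6), then Ember (Mira #5, Jules #7), then Haze (Mira #8, Jules #8), then Bloom (Mira #9, Jules #9), then Ember (Mira #11, Jules #11), then Bloom (Mira #12, Jules #12), then Haze (Mira #13, Jules #13), then Haze (Mira #14, Jules #15), then Haze (Mira #18, Jules #16) — 12 songs in the same relative order in both. dp[18][16] = 12 confirms this is the maximum.

12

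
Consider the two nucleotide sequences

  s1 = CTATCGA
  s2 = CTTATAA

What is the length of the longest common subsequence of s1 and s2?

Taking C at s1[1]=s2[1], T at s1[2]=s2[3], A at s1[3]=s2[4], T at s1[4]=s2[5], A at s1[7]=s2[7] gives a common subsequence of length 5, and the DP table's final entry dp[7][7] is also 5, so no common subsequence is longer.

5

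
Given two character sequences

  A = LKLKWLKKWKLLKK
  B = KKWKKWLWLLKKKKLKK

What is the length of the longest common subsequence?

10

Taking K [2,5], L [3,7], W [5,8], L [6,10], K [7,12], K [8,13], K [10,14], L [12,15], K [13,16], K [14,17] gives a common subsequence of length 10, and the DP table's final entry dp[14][17] is also 10, so no common subsequence is longer.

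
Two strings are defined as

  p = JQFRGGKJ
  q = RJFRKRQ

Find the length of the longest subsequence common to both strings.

Let dp[i][j] be the LCS length of the first i characters of p and the first j characters of q. dp[i][j] = dp[i-1][j-1]+1 when the i-th and j-th characters match, else max(dp[i-1][j], dp[i][j-1]).
    ·  R  J  F  R  K  R  Q
 ·  0  0  0  0  0  0  0  0
 J  0  0  1  1  1  1  1  1
 Q  0  0  1  1  1  1  1  2
 F  0  0  1  2  2  2  2  2
 R  0  1  1  2  3  3  3  3
 G  0  1  1  2  3  3  3  3
 G  0  1  1  2  3  3  3  3
 K  0  1  1  2  3  4  4  4
 J  0  1  2  2  3  4  4  4
dp[8][7] = 4. One LCS (by backtracking along matches): JFRK.

4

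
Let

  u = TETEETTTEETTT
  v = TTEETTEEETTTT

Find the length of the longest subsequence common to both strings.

11

Taking T (u #1, v #1); then T (u #3, v #2); then E (u #4, v #3); then E (u #5, v #4); then T (u #6, v #5); then T (u #7, v #6); then E (u #9, v #8); then E (u #10, v #9); then T (u #11, v #11); then T (u #12, v #12); then T (u #13, v #13) gives a common subsequence of length 11. The LCS DP gives dp[13][13] = 11, so this is optimal.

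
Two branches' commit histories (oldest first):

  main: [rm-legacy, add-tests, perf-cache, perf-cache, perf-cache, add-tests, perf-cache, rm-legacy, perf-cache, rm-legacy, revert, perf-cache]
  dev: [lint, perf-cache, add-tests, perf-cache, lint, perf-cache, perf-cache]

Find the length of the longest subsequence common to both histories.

5

Pick perf-cache [5,2], add-tests [6,3], perf-cache [7,4], perf-cache [9,6], perf-cache [12,7]; all 5 commits appear in both, in order. dp[12][7] = 5 confirms this is the maximum.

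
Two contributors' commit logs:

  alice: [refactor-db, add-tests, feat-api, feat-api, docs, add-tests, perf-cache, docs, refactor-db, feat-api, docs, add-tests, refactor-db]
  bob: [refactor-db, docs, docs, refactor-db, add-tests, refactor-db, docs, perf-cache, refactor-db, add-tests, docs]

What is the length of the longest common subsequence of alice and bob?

6

One common subsequence of length 6: refactor-db [1,4] → add-tests [2,5] → docs [5,7] → perf-cache [7,8] → refactor-db [9,9] → docs [11,11]. dp[13][11] = 6 confirms this is the maximum.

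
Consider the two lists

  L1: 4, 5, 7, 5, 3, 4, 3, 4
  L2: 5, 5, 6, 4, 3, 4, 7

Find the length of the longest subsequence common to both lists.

Taking 5 [2,1], 5 [4,2], 4 [6,4], 3 [7,5], 4 [8,6] gives a common subsequence of length 5. The LCS DP gives dp[8][7] = 5, so this is optimal.

5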